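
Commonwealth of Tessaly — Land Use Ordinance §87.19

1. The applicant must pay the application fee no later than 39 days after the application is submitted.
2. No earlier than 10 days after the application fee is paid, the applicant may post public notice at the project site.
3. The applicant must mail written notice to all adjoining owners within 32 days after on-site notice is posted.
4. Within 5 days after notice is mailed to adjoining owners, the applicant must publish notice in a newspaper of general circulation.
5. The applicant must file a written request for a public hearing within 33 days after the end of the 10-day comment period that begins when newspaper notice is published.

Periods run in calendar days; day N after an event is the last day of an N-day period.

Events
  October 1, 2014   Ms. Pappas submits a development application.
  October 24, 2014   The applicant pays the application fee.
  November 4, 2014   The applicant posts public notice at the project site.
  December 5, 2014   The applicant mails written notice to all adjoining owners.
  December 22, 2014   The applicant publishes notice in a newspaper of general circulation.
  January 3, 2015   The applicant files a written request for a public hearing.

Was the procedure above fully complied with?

(1) due by October 1, 2014 + 39 days = November 9, 2014; October 24, 2014 is within that limit.
(2) permitted from October 24, 2014 + 10 days = November 3, 2014 onward; done November 4, 2014 — permitted.
(3) due by November 4, 2014 + 32 days = December 6, 2014; December 5, 2014 is within that limit.
(4) due by December 5, 2014 + 5 days = December 10, 2014; not done until December 22, 2014, 12 days after the deadline.
That is the first point of non-compliance.

No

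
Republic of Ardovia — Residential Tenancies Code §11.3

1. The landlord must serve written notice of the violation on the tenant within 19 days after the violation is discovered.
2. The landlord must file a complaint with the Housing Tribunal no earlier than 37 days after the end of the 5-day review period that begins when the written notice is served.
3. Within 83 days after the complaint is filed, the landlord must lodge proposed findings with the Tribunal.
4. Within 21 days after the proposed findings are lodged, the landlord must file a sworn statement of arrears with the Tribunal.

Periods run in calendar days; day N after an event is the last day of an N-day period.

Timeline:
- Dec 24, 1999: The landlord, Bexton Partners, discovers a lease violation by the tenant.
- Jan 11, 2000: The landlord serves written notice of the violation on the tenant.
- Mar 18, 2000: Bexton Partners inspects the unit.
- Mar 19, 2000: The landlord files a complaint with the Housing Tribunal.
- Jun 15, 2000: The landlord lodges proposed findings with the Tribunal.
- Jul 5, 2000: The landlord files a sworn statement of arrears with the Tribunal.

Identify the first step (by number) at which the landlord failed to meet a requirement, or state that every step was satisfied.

Step 3

Step 1 — counting 19 days from Dec 24, 1999 (when the violation is discovered) gives a deadline of Jan 12, 2000; completed Jan 11, 2000, before the deadline.
Step 2 — must wait 37 days from Jan 16, 2000 (end of the 5-day review period, which began when the written notice is served on Jan 11, 2000), so not before Feb 22, 2000; done Mar 19, 2000, after the minimum wait.
Step 3 — counting 83 days from Mar 19, 2000 (when the complaint is filed) gives a deadline of Jun 10, 2000; Jun 15, 2000 misses that deadline by 5 days.
No need to go further; step 3 was not satisfied.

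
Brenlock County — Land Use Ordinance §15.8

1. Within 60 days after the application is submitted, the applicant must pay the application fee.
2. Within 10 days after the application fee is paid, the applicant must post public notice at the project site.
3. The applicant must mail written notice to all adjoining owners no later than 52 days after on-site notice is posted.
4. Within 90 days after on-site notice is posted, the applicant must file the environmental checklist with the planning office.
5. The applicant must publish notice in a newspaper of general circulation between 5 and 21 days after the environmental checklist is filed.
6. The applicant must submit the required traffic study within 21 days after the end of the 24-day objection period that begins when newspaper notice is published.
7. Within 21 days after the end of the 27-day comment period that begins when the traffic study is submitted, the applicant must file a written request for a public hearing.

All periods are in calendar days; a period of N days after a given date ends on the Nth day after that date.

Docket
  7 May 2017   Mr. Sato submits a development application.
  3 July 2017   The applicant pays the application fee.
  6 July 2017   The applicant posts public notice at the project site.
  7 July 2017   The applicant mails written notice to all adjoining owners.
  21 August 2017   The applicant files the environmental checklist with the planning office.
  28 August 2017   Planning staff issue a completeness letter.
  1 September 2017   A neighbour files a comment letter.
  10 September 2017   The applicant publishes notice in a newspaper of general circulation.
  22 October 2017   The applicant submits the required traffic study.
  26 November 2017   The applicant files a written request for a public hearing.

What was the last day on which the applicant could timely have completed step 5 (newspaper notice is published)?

11 September 2017

Step 5 runs from 21 August 2017, when the environmental checklist is filed. The window is 5–21 days after 21 August 2017; it closes on 11 September 2017.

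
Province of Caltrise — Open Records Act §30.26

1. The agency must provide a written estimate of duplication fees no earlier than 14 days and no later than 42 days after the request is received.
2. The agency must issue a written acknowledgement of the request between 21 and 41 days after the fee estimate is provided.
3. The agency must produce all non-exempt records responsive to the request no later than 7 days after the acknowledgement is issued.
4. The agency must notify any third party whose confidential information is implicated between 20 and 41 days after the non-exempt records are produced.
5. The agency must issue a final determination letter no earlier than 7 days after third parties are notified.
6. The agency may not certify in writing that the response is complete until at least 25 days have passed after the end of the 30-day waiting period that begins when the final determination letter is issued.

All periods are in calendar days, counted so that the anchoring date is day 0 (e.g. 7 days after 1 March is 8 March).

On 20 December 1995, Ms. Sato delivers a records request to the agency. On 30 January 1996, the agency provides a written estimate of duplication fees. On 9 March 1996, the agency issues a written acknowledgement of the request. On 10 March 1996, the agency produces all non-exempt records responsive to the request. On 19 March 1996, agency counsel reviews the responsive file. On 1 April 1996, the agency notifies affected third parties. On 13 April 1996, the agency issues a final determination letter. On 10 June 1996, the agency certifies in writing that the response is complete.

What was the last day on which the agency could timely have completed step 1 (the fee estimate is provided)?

Step 1 runs from 20 December 1995, when the request is received. The window is 14–42 days after 20 December 1995; it closes on 31 January 1996.

31 January 1996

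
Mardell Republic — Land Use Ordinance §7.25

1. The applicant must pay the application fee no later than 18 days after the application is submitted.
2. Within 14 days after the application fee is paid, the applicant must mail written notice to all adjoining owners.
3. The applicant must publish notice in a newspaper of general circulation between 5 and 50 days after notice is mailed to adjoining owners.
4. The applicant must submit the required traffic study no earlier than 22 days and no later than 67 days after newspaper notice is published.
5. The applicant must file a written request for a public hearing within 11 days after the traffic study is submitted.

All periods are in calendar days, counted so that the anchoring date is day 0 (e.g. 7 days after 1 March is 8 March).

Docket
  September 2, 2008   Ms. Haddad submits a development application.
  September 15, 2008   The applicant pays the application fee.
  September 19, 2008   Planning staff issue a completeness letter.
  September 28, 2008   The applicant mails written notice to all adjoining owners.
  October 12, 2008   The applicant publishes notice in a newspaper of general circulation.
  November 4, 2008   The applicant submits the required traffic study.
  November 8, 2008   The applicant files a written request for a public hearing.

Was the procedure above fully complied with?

Step 1: 18 days after September 2, 2008 (when the application is submitted) is September 20, 2008; done September 15, 2008 — timely.
Step 2: 14 days after September 15, 2008 (when the application fee is paid) is September 29, 2008; September 28, 2008 is within that limit.
Step 3: the window is 5–50 days after September 28, 2008 (when notice is mailed to adjoining owners), so October 3, 2008 through November 17, 2008; October 12, 2008 falls inside that range.
Step 4: the window is 22–67 days after October 12, 2008 (when newspaper notice is published), so November 3, 2008 through December 18, 2008; done November 4, 2008 — within the window.
Step 5: 11 days after November 4, 2008 (when the traffic study is submitted) is November 15, 2008; November 8, 2008 is within that limit.

Yes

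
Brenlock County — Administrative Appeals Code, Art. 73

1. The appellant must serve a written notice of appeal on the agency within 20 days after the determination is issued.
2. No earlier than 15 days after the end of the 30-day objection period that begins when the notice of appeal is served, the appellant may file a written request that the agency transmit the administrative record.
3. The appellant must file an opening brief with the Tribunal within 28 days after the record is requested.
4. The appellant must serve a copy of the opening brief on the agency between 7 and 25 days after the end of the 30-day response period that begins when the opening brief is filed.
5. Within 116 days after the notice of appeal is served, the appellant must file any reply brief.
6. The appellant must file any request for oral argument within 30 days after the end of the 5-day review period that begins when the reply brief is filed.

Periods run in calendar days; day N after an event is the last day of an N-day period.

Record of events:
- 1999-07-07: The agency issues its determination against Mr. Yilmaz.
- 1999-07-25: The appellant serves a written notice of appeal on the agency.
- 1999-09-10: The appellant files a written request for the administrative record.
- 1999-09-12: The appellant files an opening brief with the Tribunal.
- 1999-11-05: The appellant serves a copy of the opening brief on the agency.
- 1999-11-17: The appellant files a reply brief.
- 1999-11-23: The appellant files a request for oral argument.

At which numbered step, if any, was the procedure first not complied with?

None — every step was satisfied

Step 1: 20 days after 1999-07-07 (when the determination is issued) is 1999-07-27; completed 1999-07-25, before the deadline.
Step 2: the earliest permitted date is 15 days after 1999-08-24 (end of the 30-day objection period, which began when the notice of appeal is served on 1999-07-25), i.e. 1999-09-08; 1999-09-10 is on or after that date.
Step 3: 28 days after 1999-09-10 (when the record is requested) is 1999-10-08; completed 1999-09-12, before the deadline.
Step 4: the window is 7–25 days after 1999-10-12 (end of the 30-day response period, which began when the opening brief is filed on 1999-09-12), so 1999-10-19 through 1999-11-06; done 1999-11-05 — within the window.
Step 5: 116 days after 1999-07-25 (when the notice of appeal is served) is 1999-11-18; done 1999-11-17 — timely.
Step 6: 30 days after 1999-11-22 (end of the 5-day review period, which began when the reply brief is filed on 1999-11-17) is 1999-12-22; completed 1999-11-23, before the deadline.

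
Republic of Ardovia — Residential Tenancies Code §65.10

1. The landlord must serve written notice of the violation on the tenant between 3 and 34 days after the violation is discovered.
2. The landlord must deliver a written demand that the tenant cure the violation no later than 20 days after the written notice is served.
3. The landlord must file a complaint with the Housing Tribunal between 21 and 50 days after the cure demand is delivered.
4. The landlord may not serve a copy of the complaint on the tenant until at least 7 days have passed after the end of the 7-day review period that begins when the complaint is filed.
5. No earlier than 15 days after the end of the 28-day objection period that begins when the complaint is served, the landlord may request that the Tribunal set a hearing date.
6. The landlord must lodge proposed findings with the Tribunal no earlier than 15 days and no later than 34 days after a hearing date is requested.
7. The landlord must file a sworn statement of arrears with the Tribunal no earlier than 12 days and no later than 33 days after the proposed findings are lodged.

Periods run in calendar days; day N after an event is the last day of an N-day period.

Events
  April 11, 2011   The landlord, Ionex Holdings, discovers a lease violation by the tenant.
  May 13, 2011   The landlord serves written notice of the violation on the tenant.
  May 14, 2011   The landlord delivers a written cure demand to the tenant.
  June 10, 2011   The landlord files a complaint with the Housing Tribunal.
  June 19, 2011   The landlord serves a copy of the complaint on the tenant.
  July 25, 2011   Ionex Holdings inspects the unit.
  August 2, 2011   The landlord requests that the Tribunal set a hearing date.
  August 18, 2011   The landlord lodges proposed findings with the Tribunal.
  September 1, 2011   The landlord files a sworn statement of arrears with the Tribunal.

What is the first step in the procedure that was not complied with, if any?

Step 4

(1) the permitted window runs from April 11, 2011 + 3 = April 14, 2011 to April 11, 2011 + 34 = May 15, 2011; May 13, 2011 falls inside that range.
(2) due by May 13, 2011 + 20 days = June 2, 2011; done May 14, 2011 — timely.
(3) the permitted window runs from May 14, 2011 + 21 = June 4, 2011 to May 14, 2011 + 50 = July 3, 2011; done June 10, 2011 — within the window.
(4) permitted from June 17, 2011 + 7 days = June 24, 2011 onward; done June 19, 2011 — 5 days too early.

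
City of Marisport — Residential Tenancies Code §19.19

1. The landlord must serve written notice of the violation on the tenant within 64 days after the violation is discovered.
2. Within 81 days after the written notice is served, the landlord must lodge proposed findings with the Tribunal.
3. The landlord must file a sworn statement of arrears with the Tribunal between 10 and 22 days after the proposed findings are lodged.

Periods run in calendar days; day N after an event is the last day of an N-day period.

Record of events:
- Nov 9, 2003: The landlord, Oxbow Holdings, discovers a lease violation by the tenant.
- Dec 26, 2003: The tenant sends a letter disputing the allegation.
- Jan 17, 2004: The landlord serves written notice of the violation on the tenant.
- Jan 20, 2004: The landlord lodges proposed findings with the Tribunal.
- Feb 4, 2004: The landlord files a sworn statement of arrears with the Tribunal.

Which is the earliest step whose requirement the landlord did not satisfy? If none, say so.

Step 1

Step 1 — counting 64 days from Nov 9, 2003 (when the violation is discovered) gives a deadline of Jan 12, 2004; done Jan 17, 2004 — 5 days late.
No need to go further; step 1 was not satisfied.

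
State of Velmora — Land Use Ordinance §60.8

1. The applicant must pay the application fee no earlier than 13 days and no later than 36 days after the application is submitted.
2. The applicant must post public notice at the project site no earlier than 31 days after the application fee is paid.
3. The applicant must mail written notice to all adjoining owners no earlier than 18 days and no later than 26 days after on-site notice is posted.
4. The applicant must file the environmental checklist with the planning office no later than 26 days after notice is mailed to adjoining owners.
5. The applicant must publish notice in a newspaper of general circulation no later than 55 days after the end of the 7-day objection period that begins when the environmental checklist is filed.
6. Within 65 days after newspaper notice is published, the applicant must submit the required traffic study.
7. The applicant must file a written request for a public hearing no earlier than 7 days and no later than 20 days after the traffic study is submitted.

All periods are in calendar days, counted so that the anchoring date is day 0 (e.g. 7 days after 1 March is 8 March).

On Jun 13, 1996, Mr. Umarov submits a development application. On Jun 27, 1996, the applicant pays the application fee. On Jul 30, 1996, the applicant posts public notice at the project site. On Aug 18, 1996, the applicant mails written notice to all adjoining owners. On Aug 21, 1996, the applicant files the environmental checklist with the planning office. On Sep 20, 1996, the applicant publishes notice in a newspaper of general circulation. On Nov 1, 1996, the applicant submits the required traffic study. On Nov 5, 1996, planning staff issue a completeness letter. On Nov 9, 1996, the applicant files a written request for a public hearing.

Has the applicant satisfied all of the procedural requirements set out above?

Yes

Step 1 — 13 and 36 days from Jun 13, 1996 (when the application is submitted) are Jun 26, 1996 and Jul 19, 1996 respectively; done Jun 27, 1996, which is between those dates.
Step 2 — must wait 31 days from Jun 27, 1996 (when the application fee is paid), so not before Jul 28, 1996; done Jul 30, 1996 — permitted.
Step 3 — 18 and 26 days from Jul 30, 1996 (when on-site notice is posted) are Aug 17, 1996 and Aug 25, 1996 respectively; Aug 18, 1996 falls inside that range.
Step 4 — counting 26 days from Aug 18, 1996 (when notice is mailed to adjoining owners) gives a deadline of Sep 13, 1996; completed Aug 21, 1996, before the deadline.
Step 5 — counting 55 days from Aug 28, 1996 (end of the 7-day objection period, which began when the environmental checklist is filed on Aug 21, 1996) gives a deadline of Oct 22, 1996; completed Sep 20, 1996, before the deadline.
Step 6 — counting 65 days from Sep 20, 1996 (when newspaper notice is published) gives a deadline of Nov 24, 1996; Nov 1, 1996 is within that limit.
Step 7 — 7 and 20 days from Nov 1, 1996 (when the traffic study is submitted) are Nov 8, 1996 and Nov 21, 1996 respectively; done Nov 9, 1996 — within the window.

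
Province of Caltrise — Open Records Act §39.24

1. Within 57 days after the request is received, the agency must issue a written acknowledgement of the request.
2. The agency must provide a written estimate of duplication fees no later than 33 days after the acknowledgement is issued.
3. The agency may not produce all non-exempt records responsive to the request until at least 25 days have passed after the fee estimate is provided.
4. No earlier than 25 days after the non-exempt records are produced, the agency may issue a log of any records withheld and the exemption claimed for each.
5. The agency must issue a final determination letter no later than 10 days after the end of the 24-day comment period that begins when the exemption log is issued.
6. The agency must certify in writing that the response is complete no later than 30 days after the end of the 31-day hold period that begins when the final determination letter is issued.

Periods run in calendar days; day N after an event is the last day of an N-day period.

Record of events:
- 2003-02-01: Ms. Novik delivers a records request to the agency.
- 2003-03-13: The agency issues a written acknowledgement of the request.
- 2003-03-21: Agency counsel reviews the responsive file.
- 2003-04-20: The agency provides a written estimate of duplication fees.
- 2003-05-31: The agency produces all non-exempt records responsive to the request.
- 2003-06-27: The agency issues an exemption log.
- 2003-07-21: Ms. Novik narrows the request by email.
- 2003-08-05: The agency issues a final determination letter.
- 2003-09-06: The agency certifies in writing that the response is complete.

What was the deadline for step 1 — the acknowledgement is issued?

Step 1 runs from 2003-02-01, when the request is received. 57 days after 2003-02-01 is 2003-03-30.

2003-03-30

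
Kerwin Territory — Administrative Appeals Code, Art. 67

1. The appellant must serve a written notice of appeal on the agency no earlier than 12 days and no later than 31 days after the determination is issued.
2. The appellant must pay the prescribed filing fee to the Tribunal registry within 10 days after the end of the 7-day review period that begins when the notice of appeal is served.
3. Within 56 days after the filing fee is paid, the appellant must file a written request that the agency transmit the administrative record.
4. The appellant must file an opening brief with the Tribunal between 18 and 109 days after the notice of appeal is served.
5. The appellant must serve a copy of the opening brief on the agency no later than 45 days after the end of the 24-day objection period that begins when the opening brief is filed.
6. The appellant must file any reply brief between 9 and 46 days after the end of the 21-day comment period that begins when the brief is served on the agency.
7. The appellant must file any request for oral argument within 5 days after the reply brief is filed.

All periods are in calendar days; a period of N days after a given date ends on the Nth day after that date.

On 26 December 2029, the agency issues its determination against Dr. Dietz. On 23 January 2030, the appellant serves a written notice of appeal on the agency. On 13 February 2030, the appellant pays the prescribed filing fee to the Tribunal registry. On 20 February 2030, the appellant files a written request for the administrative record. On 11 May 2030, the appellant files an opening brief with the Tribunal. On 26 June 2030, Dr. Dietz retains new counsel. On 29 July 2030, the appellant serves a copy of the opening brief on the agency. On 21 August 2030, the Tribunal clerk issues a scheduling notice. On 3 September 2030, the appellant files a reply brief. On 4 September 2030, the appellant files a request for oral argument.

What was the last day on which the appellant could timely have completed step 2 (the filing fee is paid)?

The notice of appeal is served on 23 January 2030; the 7-day review period therefore ends 30 January 2030, and step 2 runs from that date. 10 days after 30 January 2030 is 9 February 2030.

9 February 2030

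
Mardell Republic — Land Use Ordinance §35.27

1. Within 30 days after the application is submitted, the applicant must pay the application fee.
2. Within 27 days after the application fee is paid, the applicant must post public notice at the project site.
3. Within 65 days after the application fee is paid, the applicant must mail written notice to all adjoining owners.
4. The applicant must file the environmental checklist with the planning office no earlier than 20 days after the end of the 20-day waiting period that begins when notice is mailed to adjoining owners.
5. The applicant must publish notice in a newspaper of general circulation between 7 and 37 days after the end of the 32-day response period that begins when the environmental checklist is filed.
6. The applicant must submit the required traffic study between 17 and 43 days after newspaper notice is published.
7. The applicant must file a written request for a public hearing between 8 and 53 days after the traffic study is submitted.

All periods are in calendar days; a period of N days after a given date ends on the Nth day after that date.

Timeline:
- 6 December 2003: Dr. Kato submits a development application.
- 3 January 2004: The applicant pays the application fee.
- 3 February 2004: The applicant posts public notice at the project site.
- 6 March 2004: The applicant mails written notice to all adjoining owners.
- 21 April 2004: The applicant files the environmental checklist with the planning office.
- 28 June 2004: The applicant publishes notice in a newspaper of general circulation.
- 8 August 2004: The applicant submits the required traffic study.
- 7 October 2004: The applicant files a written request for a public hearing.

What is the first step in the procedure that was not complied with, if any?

(1) due by 6 December 2003 + 30 days = 5 January 2004; 3 January 2004 is within that limit.
(2) due by 3 January 2004 + 27 days = 30 January 2004; done 3 February 2004 — 4 days late.

Step 2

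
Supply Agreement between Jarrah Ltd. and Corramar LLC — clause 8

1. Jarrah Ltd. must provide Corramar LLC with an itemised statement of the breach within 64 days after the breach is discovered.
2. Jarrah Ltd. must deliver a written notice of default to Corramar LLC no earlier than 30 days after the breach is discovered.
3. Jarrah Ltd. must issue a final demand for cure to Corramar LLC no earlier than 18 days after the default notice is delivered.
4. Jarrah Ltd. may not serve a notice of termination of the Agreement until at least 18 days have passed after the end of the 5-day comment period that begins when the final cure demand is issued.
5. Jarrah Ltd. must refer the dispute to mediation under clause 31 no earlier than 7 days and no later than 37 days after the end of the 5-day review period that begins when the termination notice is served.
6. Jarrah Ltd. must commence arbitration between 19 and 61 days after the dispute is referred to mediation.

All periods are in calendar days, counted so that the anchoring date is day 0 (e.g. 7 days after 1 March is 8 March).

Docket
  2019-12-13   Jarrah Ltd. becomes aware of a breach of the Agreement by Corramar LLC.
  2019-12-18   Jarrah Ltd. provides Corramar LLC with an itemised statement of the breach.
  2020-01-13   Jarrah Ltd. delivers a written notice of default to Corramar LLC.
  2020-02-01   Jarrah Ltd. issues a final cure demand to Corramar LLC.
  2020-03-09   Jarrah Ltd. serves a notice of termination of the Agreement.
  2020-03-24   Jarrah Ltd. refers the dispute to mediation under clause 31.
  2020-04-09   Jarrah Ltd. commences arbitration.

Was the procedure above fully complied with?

No

Step 1 — counting 64 days from 2019-12-13 (when the breach is discovered) gives a deadline of 2020-02-15; done 2019-12-18 — timely.
Step 2 — must wait 30 days from 2019-12-13 (when the breach is discovered), so not before 2020-01-12; done 2020-01-13, after the minimum wait.
Step 3 — must wait 18 days from 2020-01-13 (when the default notice is delivered), so not before 2020-01-31; 2020-02-01 is on or after that date.
Step 4 — must wait 18 days from 2020-02-06 (end of the 5-day comment period, which began when the final cure demand is issued on 2020-02-01), so not before 2020-02-24; done 2020-03-09 — permitted.
Step 5 — 7 and 37 days from 2020-03-14 (end of the 5-day review period, which began when the termination notice is served on 2020-03-09) are 2020-03-21 and 2020-04-20 respectively; 2020-03-24 falls inside that range.
Step 6 — 19 and 61 days from 2020-03-24 (when the dispute is referred to mediation) are 2020-04-12 and 2020-05-24 respectively; 2020-04-09 is 3 days too early.
No need to go further; step 6 was not satisfied.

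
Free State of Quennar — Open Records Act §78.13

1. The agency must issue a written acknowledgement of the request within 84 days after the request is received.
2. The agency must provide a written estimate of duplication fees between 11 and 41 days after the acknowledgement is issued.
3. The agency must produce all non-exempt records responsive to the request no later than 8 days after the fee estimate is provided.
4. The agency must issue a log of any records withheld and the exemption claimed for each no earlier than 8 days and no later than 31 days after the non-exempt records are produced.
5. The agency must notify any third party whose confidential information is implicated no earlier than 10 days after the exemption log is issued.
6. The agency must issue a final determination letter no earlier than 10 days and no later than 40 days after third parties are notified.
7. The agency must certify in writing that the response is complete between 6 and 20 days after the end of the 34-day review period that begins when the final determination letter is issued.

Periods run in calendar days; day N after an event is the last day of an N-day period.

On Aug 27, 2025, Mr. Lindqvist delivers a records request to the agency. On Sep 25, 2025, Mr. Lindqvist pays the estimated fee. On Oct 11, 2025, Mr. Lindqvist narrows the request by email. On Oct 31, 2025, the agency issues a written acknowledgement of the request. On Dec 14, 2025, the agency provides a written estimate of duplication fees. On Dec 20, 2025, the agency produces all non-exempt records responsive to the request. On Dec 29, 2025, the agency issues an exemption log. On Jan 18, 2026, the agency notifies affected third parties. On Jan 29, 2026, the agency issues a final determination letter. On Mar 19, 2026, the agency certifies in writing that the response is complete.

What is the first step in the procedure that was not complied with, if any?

Step 2

Step 1 — counting 84 days from Aug 27, 2025 (when the request is received) gives a deadline of Nov 19, 2025; Oct 31, 2025 is within that limit.
Step 2 — 11 and 41 days from Oct 31, 2025 (when the acknowledgement is issued) are Nov 11, 2025 and Dec 11, 2025 respectively; done Dec 14, 2025 — 3 days after the window closed.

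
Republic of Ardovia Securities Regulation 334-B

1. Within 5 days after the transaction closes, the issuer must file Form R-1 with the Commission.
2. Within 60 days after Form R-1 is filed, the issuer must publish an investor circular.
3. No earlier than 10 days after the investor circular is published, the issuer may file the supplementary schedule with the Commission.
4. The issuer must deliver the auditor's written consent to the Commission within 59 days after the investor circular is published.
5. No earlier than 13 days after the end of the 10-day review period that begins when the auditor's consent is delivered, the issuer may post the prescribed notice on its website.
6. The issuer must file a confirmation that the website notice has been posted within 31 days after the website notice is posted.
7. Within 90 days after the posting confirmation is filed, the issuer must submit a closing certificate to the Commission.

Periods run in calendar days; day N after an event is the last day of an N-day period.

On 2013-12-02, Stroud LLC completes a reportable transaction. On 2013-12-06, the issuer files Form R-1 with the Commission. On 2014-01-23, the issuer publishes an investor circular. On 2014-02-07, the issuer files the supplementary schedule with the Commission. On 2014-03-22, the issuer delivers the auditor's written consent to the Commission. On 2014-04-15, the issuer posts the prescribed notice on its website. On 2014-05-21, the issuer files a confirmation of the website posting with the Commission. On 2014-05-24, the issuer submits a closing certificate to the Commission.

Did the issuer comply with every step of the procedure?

No

(1) due by 2013-12-02 + 5 days = 2013-12-07; done 2013-12-06 — timely.
(2) due by 2013-12-06 + 60 days = 2014-02-04; 2014-01-23 is within that limit.
(3) permitted from 2014-01-23 + 10 days = 2014-02-02 onward; done 2014-02-07 — permitted.
(4) due by 2014-01-23 + 59 days = 2014-03-23; 2014-03-22 is within that limit.
(5) permitted from 2014-04-01 + 13 days = 2014-04-14 onward; 2014-04-15 is on or after that date.
(6) due by 2014-04-15 + 31 days = 2014-05-16; not done until 2014-05-21, 5 days after the deadline.
No need to go further; step 6 was not satisfied.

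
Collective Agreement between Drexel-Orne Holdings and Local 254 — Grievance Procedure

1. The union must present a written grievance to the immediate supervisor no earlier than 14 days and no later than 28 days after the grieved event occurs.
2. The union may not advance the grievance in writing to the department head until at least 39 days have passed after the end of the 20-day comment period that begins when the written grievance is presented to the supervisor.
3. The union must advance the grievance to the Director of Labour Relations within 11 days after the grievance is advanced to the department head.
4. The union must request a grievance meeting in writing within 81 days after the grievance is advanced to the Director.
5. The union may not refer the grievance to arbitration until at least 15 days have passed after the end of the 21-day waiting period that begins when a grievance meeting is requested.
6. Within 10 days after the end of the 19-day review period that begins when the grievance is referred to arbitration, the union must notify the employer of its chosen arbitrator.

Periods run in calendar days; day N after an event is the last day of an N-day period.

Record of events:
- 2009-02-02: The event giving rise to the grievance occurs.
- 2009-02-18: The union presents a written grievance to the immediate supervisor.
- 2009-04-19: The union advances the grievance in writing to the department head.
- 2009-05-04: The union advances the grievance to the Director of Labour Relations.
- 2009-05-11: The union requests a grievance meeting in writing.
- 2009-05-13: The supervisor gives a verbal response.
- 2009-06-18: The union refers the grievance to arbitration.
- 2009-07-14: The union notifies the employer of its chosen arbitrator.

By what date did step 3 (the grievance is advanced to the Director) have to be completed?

2009-04-30

Step 3 runs from 2009-04-19, when the grievance is advanced to the department head. 11 days after 2009-04-19 is 2009-04-30.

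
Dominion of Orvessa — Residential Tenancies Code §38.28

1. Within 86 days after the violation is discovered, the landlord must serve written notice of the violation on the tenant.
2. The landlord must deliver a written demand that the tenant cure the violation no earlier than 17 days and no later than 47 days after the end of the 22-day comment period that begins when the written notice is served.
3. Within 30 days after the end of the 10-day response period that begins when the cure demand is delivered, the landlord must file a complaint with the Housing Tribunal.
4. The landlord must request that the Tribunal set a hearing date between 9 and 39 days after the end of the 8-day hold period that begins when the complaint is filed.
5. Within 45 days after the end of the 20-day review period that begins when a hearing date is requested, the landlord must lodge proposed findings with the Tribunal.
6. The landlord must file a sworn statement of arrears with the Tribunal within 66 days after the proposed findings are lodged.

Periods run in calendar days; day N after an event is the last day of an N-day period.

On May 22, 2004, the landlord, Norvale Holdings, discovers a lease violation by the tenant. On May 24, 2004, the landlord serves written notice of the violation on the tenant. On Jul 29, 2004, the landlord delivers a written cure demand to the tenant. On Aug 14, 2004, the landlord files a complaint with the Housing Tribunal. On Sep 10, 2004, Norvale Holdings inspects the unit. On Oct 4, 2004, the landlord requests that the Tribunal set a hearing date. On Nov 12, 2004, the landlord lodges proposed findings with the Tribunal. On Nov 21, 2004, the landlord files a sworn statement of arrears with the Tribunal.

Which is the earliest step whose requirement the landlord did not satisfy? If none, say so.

Step 1: 86 days after May 22, 2004 (when the violation is discovered) is Aug 16, 2004; done May 24, 2004 — timely.
Step 2: the window is 17–47 days after Jun 15, 2004 (end of the 22-day comment period, which began when the written notice is served on May 24, 2004), so Jul 2, 2004 through Aug 1, 2004; done Jul 29, 2004 — within the window.
Step 3: 30 days after Aug 8, 2004 (end of the 10-day response period, which began when the cure demand is delivered on Jul 29, 2004) is Sep 7, 2004; Aug 14, 2004 is within that limit.
Step 4: the window is 9–39 days after Aug 22, 2004 (end of the 8-day hold period, which began when the complaint is filed on Aug 14, 2004), so Aug 31, 2004 through Sep 30, 2004; Oct 4, 2004 is 4 days past the end of the window.

Step 4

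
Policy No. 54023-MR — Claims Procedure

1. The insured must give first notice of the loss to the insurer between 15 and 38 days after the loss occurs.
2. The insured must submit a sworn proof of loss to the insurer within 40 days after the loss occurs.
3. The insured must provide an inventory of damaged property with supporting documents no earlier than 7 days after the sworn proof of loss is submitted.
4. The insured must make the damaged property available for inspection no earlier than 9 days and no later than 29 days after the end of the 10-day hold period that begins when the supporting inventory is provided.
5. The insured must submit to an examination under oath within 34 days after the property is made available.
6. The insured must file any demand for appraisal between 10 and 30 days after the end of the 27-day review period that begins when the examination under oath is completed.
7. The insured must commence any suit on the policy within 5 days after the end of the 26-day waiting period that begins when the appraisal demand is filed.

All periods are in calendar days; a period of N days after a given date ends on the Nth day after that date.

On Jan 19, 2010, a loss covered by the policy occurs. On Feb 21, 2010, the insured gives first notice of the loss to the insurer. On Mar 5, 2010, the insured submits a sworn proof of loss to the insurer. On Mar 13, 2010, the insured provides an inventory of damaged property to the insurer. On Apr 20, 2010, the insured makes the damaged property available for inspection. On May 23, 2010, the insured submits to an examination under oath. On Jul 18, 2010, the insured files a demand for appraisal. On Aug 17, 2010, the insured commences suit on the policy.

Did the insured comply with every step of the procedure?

(1) the permitted window runs from Jan 19, 2010 + 15 = Feb 3, 2010 to Jan 19, 2010 + 38 = Feb 26, 2010; done Feb 21, 2010, which is between those dates.
(2) due by Jan 19, 2010 + 40 days = Feb 28, 2010; not done until Mar 5, 2010, 5 days after the deadline.
No need to go further; step 2 was not satisfied.

No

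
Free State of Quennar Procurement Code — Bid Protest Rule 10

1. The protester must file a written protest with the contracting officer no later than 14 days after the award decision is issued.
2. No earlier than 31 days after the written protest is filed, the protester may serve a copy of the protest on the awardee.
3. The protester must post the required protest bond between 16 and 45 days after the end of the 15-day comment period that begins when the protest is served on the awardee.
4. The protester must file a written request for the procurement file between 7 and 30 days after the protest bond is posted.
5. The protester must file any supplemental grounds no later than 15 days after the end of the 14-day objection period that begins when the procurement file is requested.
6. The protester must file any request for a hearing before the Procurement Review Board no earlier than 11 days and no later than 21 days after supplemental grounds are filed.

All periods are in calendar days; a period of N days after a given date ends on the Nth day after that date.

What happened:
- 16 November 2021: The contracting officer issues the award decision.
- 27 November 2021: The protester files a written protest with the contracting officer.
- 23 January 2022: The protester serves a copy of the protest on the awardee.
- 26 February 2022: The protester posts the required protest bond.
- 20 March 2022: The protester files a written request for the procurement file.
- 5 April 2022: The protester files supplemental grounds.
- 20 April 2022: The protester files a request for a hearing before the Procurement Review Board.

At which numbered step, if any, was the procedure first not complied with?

None — every step was satisfied

Step 1: 14 days after 16 November 2021 (when the award decision is issued) is 30 November 2021; completed 27 November 2021, before the deadline.
Step 2: the earliest permitted date is 31 days after 27 November 2021 (when the written protest is filed), i.e. 28 December 2021; done 23 January 2022 — permitted.
Step 3: the window is 16–45 days after 7 February 2022 (end of the 15-day comment period, which began when the protest is served on the awardee on 23 January 2022), so 23 February 2022 through 24 March 2022; done 26 February 2022, which is between those dates.
Step 4: the window is 7–30 days after 26 February 2022 (when the protest bond is posted), so 5 March 2022 through 28 March 2022; 20 March 2022 falls inside that range.
Step 5: 15 days after 3 April 2022 (end of the 14-day objection period, which began when the procurement file is requested on 20 March 2022) is 18 April 2022; done 5 April 2022 — timely.
Step 6: the window is 11–21 days after 5 April 2022 (when supplemental grounds are filed), so 16 April 2022 through 26 April 2022; done 20 April 2022, which is between those dates.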